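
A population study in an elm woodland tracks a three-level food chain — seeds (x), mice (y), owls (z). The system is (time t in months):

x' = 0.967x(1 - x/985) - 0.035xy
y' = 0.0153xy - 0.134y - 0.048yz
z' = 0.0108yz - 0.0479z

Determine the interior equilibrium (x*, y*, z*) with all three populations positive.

From dz/dt = 0: 0.0108y* = 0.0479, so y* = 4.44.
From dx/dt = 0: 0.967(1 - x*/985) = 0.035·4.44, giving x* = 985·(1 - 0.161) = 827.
From dy/dt = 0: 0.0153·827 - 0.134 = 0.048z*, so z* = 12.5/0.048 = 261.

x* ≈ 827, y* ≈ 4.44, z* ≈ 261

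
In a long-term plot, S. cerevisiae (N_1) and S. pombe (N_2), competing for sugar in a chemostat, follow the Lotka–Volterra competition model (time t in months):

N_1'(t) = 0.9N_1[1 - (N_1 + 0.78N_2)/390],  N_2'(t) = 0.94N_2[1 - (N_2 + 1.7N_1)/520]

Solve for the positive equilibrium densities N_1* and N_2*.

Setting both brackets to zero gives the nullclines N_1 + 0.78N_2 = 390 and 1.7N_1 + N_2 = 520.
Substituting N_2 = 520 - 1.7N_1 into the first: N_1(1 - 0.78·1.7) = 390 - 0.78·520.
So N_1* = -15.6/-0.326 = 47.9, and then N_2* = 520 - 1.7·47.9 = 439.

N_1* ≈ 47.9, N_2* ≈ 439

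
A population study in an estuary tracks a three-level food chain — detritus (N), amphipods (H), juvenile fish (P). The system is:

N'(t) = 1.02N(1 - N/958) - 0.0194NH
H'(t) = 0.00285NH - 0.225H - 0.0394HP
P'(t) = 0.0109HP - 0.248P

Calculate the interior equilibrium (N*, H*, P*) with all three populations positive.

N* ≈ 543, H* ≈ 22.8, P* ≈ 33.6

From dP/dt = 0: 0.0109H* = 0.248, so H* = 22.8.
From dN/dt = 0: 1.02(1 - N*/958) = 0.0194·22.8, giving N* = 958·(1 - 0.433) = 543.
From dH/dt = 0: 0.00285·543 - 0.225 = 0.0394P*, so P* = 1.32/0.0394 = 33.6.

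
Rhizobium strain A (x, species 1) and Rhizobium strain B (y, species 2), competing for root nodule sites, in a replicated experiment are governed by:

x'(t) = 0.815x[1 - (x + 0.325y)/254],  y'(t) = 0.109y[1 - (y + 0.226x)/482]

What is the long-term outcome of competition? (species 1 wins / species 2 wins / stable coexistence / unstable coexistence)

stable coexistence

Compare the nullcline intercepts: K1/α12 = 254/0.325 = 782 > K2 = 482; K2/α21 = 482/0.226 = 2130 > K1 = 254.
Since both inequalities hold, each species can invade when rare, so the interior equilibrium is stable.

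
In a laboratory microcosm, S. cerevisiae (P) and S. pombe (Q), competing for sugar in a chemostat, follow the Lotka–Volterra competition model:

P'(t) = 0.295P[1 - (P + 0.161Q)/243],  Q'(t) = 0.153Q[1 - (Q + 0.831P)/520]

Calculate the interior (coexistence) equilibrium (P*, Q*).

P* ≈ 184, Q* ≈ 367

Setting both brackets to zero gives the nullclines P + 0.161Q = 243 and 0.831P + Q = 520.
Substituting Q = 520 - 0.831P into the first: P(1 - 0.161·0.831) = 243 - 0.161·520.
So P* = 159/0.866 = 184, and then Q* = 520 - 0.831·184 = 367.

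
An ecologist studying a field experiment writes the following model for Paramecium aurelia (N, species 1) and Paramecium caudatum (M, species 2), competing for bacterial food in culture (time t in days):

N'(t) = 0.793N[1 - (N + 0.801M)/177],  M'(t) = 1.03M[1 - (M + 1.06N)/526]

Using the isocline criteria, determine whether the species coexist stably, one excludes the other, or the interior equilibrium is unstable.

Compare the nullcline intercepts: K1/α12 = 177/0.801 = 221 < K2 = 526; K2/α21 = 526/1.06 = 496 > K1 = 177.
Since the inequalities point opposite ways, species 2 can invade but species 1 cannot.

species 2 excludes species 1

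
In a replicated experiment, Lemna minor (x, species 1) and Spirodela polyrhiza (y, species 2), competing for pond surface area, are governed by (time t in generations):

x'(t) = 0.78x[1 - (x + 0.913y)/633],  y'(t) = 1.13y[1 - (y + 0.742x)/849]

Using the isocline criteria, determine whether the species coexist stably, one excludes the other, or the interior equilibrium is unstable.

species 2 excludes species 1

Compare the nullcline intercepts: K1/α12 = 633/0.913 = 693 < K2 = 849; K2/α21 = 849/0.742 = 1140 > K1 = 633.
Since the inequalities point opposite ways, species 2 can invade but species 1 cannot.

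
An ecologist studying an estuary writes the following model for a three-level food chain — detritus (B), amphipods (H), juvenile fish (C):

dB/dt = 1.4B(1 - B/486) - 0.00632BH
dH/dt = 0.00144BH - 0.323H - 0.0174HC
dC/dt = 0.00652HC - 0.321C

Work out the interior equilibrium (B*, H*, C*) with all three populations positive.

B* ≈ 378, H* ≈ 49.2, C* ≈ 12.7

From dC/dt = 0: 0.00652H* = 0.321, so H* = 49.2.
From dB/dt = 0: 1.4(1 - B*/486) = 0.00632·49.2, giving B* = 486·(1 - 0.222) = 378.
From dH/dt = 0: 0.00144·378 - 0.323 = 0.0174C*, so C* = 0.221/0.0174 = 12.7.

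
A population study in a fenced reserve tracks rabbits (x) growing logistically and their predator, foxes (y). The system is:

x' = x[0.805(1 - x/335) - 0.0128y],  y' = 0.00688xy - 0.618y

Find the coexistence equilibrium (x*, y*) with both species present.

x* ≈ 89.8, y* ≈ 46

From dy/dt = 0 with y > 0: 0.00688x* = 0.618, so x* = 89.8.
Substitute into dx/dt = 0: 0.805(1 - 89.8/335) = 0.0128y*.
The bracket is 0.732, giving y* = 0.589/0.0128 = 46.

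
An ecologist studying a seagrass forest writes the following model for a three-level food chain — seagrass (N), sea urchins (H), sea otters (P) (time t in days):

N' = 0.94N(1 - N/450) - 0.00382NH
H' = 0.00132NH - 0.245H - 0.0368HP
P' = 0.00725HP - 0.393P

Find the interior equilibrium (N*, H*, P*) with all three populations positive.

From dP/dt = 0: 0.00725H* = 0.393, so H* = 54.2.
From dN/dt = 0: 0.94(1 - N*/450) = 0.00382·54.2, giving N* = 450·(1 - 0.22) = 351.
From dH/dt = 0: 0.00132·351 - 0.245 = 0.0368P*, so P* = 0.218/0.0368 = 5.93.

N* ≈ 351, H* ≈ 54.2, P* ≈ 5.93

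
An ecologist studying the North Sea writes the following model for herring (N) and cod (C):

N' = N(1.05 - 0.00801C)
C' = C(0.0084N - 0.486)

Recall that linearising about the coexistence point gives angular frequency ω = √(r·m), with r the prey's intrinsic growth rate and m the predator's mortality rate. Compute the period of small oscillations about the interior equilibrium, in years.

T ≈ 8.8 years

Here r = 1.05 and m = 0.486, so r·m = 0.51.
ω = √0.51 = 0.714 per year, hence T = 2π/ω ≈ 8.8 years.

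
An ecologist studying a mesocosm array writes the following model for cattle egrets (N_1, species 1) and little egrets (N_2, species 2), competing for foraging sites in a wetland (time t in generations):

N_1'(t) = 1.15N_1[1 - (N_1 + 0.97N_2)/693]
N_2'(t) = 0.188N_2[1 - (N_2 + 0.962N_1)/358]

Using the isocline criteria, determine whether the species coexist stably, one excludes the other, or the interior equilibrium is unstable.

Compare the nullcline intercepts: K1/α12 = 693/0.97 = 714 > K2 = 358; K2/α21 = 358/0.962 = 372 < K1 = 693.
Since the inequalities point opposite ways, species 1 can invade but species 2 cannot.

species 1 excludes species 2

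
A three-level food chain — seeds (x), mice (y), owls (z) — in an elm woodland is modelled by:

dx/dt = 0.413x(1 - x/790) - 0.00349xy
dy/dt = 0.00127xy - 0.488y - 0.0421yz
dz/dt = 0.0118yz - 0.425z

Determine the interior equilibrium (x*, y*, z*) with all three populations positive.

From dz/dt = 0: 0.0118y* = 0.425, so y* = 36.
From dx/dt = 0: 0.413(1 - x*/790) = 0.00349·36, giving x* = 790·(1 - 0.304) = 550.
From dy/dt = 0: 0.00127·550 - 0.488 = 0.0421z*, so z* = 0.21/0.0421 = 4.99.

x* ≈ 550, y* ≈ 36, z* ≈ 4.99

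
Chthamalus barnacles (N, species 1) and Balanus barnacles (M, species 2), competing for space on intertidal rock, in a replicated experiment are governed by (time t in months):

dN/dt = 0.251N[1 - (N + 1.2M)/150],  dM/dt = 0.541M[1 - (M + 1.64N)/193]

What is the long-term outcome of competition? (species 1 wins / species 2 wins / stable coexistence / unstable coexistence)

Compare the nullcline intercepts: K1/α12 = 150/1.2 = 125 < K2 = 193; K2/α21 = 193/1.64 = 118 < K1 = 150.
Since both are reversed, neither can invade when rare; the interior point is a saddle.

unstable coexistence (outcome depends on initial conditions)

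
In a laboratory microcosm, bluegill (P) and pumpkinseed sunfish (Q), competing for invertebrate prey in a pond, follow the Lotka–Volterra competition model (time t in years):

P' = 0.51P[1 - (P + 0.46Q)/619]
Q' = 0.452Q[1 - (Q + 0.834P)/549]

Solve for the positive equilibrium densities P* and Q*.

P* ≈ 595, Q* ≈ 53.1

Setting both brackets to zero gives the nullclines P + 0.46Q = 619 and 0.834P + Q = 549.
Substituting Q = 549 - 0.834P into the first: P(1 - 0.46·0.834) = 619 - 0.46·549.
So P* = 366/0.616 = 595, and then Q* = 549 - 0.834·595 = 53.1.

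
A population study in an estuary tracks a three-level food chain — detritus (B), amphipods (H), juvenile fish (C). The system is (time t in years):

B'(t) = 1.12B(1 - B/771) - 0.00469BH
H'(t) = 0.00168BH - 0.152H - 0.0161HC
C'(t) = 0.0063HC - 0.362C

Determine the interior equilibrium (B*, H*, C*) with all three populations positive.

B* ≈ 585, H* ≈ 57.5, C* ≈ 51.7

From dC/dt = 0: 0.0063H* = 0.362, so H* = 57.5.
From dB/dt = 0: 1.12(1 - B*/771) = 0.00469·57.5, giving B* = 771·(1 - 0.241) = 585.
From dH/dt = 0: 0.00168·585 - 0.152 = 0.0161C*, so C* = 0.832/0.0161 = 51.7.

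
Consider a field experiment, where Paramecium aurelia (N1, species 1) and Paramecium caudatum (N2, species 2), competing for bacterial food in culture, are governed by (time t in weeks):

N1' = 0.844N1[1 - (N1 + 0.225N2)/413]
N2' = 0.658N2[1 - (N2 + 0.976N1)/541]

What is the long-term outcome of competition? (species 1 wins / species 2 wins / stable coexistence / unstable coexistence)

stable coexistence

Compare the nullcline intercepts: K1/α12 = 413/0.225 = 1840 > K2 = 541; K2/α21 = 541/0.976 = 554 > K1 = 413.
Since both inequalities hold, each species can invade when rare, so the interior equilibrium is stable.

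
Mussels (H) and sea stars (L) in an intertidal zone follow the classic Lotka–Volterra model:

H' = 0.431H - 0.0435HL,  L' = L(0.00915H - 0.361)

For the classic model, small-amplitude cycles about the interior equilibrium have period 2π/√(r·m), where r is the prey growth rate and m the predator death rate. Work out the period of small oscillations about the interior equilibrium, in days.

Here r = 0.431 and m = 0.361, so r·m = 0.156.
ω = √0.156 = 0.394 per day, hence T = 2π/ω ≈ 15.9 days.

T ≈ 15.9 days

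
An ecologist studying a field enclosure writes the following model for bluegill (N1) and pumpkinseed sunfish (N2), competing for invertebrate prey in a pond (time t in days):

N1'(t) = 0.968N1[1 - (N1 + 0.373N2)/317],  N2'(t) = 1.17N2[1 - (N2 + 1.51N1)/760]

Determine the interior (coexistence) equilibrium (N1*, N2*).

N1* ≈ 76.7, N2* ≈ 644

Setting both brackets to zero gives the nullclines N1 + 0.373N2 = 317 and 1.51N1 + N2 = 760.
Substituting N2 = 760 - 1.51N1 into the first: N1(1 - 0.373·1.51) = 317 - 0.373·760.
So N1* = 33.5/0.437 = 76.7, and then N2* = 760 - 1.51·76.7 = 644.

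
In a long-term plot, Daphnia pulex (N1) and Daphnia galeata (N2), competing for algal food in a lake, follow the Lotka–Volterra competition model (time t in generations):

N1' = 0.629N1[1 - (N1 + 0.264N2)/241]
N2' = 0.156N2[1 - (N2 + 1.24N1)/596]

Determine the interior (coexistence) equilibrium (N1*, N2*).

N1* ≈ 124, N2* ≈ 442

Setting both brackets to zero gives the nullclines N1 + 0.264N2 = 241 and 1.24N1 + N2 = 596.
Substituting N2 = 596 - 1.24N1 into the first: N1(1 - 0.264·1.24) = 241 - 0.264·596.
So N1* = 83.7/0.673 = 124, and then N2* = 596 - 1.24·124 = 442.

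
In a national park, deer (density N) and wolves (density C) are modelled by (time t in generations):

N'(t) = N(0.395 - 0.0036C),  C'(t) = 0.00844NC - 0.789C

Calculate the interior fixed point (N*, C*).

Set dC/dt = 0 with C > 0: 0.00844N - 0.789 = 0, so N* = 0.789/0.00844 = 93.5.
Set dN/dt = 0 with N > 0: 0.395 - 0.0036C = 0, so C* = 0.395/0.0036 = 110.

N* ≈ 93.5, C* ≈ 110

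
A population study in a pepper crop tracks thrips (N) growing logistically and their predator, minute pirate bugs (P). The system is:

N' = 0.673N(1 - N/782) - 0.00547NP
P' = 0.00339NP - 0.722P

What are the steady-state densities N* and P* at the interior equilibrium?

N* ≈ 213, P* ≈ 89.5

From dP/dt = 0 with P > 0: 0.00339N* = 0.722, so N* = 213.
Substitute into dN/dt = 0: 0.673(1 - 213/782) = 0.00547P*.
The bracket is 0.728, giving P* = 0.49/0.00547 = 89.5.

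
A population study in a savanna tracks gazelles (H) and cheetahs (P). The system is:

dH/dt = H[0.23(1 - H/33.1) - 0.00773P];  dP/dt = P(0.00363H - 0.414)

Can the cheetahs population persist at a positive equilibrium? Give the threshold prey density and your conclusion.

Threshold H = 114; K < 114, so no, the predator goes extinct.

The predator equation gives dP/dt > 0 only when H > 0.414/0.00363 = 114.
Without the predator, H → K = 33.1. Since 33.1 < 114, the predator cannot invade.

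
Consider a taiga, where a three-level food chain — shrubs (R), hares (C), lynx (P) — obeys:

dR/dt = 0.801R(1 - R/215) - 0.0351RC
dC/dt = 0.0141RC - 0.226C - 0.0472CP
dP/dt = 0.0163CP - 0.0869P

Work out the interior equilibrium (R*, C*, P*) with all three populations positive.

From dP/dt = 0: 0.0163C* = 0.0869, so C* = 5.33.
From dR/dt = 0: 0.801(1 - R*/215) = 0.0351·5.33, giving R* = 215·(1 - 0.234) = 165.
From dC/dt = 0: 0.0141·165 - 0.226 = 0.0472P*, so P* = 2.1/0.0472 = 44.4.

R* ≈ 165, C* ≈ 5.33, P* ≈ 44.4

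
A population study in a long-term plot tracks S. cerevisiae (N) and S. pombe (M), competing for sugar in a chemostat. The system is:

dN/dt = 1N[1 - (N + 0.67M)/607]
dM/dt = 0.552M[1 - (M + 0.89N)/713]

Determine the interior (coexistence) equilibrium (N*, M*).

N* ≈ 320, M* ≈ 428

Setting both brackets to zero gives the nullclines N + 0.67M = 607 and 0.89N + M = 713.
Substituting M = 713 - 0.89N into the first: N(1 - 0.67·0.89) = 607 - 0.67·713.
So N* = 129/0.404 = 320, and then M* = 713 - 0.89·320 = 428.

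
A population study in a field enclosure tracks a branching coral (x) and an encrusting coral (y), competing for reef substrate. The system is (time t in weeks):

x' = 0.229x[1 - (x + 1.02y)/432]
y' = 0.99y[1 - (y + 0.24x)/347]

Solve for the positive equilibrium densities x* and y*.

x* ≈ 103, y* ≈ 322

Setting both brackets to zero gives the nullclines x + 1.02y = 432 and 0.24x + y = 347.
Substituting y = 347 - 0.24x into the first: x(1 - 1.02·0.24) = 432 - 1.02·347.
So x* = 78.1/0.755 = 103, and then y* = 347 - 0.24·103 = 322.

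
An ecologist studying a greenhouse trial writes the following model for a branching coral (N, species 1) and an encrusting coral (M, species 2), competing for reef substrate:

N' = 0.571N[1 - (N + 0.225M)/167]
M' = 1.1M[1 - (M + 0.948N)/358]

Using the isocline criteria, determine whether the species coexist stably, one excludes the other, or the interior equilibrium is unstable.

Compare the nullcline intercepts: K1/α12 = 167/0.225 = 742 > K2 = 358; K2/α21 = 358/0.948 = 378 > K1 = 167.
Since both inequalities hold, each species can invade when rare, so the interior equilibrium is stable.

stable coexistence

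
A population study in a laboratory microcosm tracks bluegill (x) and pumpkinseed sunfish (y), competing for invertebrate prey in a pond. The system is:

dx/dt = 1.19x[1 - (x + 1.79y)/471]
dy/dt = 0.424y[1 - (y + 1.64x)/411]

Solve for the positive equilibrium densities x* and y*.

x* ≈ 137, y* ≈ 187

Setting both brackets to zero gives the nullclines x + 1.79y = 471 and 1.64x + y = 411.
Substituting y = 411 - 1.64x into the first: x(1 - 1.79·1.64) = 471 - 1.79·411.
So x* = -265/-1.94 = 137, and then y* = 411 - 1.64·137 = 187.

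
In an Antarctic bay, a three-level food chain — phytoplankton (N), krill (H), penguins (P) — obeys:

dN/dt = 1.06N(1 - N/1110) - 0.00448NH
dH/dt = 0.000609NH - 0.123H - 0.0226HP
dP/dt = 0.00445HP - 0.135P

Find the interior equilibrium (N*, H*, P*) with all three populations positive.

N* ≈ 968, H* ≈ 30.3, P* ≈ 20.6

From dP/dt = 0: 0.00445H* = 0.135, so H* = 30.3.
From dN/dt = 0: 1.06(1 - N*/1110) = 0.00448·30.3, giving N* = 1110·(1 - 0.128) = 968.
From dH/dt = 0: 0.000609·968 - 0.123 = 0.0226P*, so P* = 0.466/0.0226 = 20.6.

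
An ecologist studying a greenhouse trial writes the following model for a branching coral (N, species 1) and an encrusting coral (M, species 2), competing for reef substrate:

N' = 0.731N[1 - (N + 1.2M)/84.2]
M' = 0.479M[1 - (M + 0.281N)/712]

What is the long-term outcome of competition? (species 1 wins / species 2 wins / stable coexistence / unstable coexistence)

Compare the nullcline intercepts: K1/α12 = 84.2/1.2 = 70.2 < K2 = 712; K2/α21 = 712/0.281 = 2530 > K1 = 84.2.
Since the inequalities point opposite ways, species 2 can invade but species 1 cannot.

species 2 excludes species 1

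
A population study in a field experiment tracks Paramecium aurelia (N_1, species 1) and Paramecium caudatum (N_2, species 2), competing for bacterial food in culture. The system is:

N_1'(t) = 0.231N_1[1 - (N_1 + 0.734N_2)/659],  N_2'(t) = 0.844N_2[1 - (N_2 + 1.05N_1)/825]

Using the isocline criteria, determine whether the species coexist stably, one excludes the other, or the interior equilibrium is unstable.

stable coexistence

Compare the nullcline intercepts: K1/α12 = 659/0.734 = 898 > K2 = 825; K2/α21 = 825/1.05 = 786 > K1 = 659.
Since both inequalities hold, each species can invade when rare, so the interior equilibrium is stable.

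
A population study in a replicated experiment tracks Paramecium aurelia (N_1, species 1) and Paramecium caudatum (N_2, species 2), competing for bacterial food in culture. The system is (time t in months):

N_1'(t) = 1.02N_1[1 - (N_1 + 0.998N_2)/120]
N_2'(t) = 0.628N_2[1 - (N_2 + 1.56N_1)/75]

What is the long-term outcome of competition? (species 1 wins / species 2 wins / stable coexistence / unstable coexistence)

Compare the nullcline intercepts: K1/α12 = 120/0.998 = 120 > K2 = 75; K2/α21 = 75/1.56 = 48.1 < K1 = 120.
Since the inequalities point opposite ways, species 1 can invade but species 2 cannot.

species 1 excludes species 2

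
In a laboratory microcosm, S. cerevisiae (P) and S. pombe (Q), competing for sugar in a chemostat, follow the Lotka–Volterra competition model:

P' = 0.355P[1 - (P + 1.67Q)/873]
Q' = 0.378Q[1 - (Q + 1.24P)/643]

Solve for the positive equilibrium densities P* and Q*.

P* ≈ 188, Q* ≈ 410

Setting both brackets to zero gives the nullclines P + 1.67Q = 873 and 1.24P + Q = 643.
Substituting Q = 643 - 1.24P into the first: P(1 - 1.67·1.24) = 873 - 1.67·643.
So P* = -201/-1.07 = 188, and then Q* = 643 - 1.24·188 = 410.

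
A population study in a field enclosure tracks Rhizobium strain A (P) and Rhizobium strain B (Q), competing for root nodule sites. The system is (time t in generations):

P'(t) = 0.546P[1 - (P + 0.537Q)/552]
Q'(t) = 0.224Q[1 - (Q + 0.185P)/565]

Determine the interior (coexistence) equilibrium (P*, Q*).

Setting both brackets to zero gives the nullclines P + 0.537Q = 552 and 0.185P + Q = 565.
Substituting Q = 565 - 0.185P into the first: P(1 - 0.537·0.185) = 552 - 0.537·565.
So P* = 249/0.901 = 276, and then Q* = 565 - 0.185·276 = 514.

P* ≈ 276, Q* ≈ 514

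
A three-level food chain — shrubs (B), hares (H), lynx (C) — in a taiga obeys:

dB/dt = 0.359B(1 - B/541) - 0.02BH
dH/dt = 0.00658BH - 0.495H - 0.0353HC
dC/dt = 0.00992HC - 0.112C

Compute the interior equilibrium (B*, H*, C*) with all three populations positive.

B* ≈ 201, H* ≈ 11.3, C* ≈ 23.4

From dC/dt = 0: 0.00992H* = 0.112, so H* = 11.3.
From dB/dt = 0: 0.359(1 - B*/541) = 0.02·11.3, giving B* = 541·(1 - 0.629) = 201.
From dH/dt = 0: 0.00658·201 - 0.495 = 0.0353C*, so C* = 0.826/0.0353 = 23.4.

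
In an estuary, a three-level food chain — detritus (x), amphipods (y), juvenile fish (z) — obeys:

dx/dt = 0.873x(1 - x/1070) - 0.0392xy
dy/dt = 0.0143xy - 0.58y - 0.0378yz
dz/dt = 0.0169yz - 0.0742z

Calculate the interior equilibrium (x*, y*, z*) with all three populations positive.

x* ≈ 859, y* ≈ 4.39, z* ≈ 310

From dz/dt = 0: 0.0169y* = 0.0742, so y* = 4.39.
From dx/dt = 0: 0.873(1 - x*/1070) = 0.0392·4.39, giving x* = 1070·(1 - 0.197) = 859.
From dy/dt = 0: 0.0143·859 - 0.58 = 0.0378z*, so z* = 11.7/0.0378 = 310.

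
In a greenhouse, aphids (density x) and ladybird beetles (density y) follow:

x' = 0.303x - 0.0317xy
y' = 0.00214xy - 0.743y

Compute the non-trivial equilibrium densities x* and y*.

Set dy/dt = 0 with y > 0: 0.00214x - 0.743 = 0, so x* = 0.743/0.00214 = 347.
Set dx/dt = 0 with x > 0: 0.303 - 0.0317y = 0, so y* = 0.303/0.0317 = 9.56.

x* ≈ 347, y* ≈ 9.56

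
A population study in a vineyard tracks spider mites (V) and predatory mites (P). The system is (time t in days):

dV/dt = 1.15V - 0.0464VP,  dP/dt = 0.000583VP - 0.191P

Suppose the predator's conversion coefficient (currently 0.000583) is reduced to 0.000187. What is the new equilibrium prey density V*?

At the interior fixed point, setting dP/dt = 0 with P > 0 fixes V* = (predator death rate)/(VP coefficient) — independent of the other coefficients.
With the change, V* = 0.191/0.000187 = 1020; it rises from 328.

V* ≈ 1020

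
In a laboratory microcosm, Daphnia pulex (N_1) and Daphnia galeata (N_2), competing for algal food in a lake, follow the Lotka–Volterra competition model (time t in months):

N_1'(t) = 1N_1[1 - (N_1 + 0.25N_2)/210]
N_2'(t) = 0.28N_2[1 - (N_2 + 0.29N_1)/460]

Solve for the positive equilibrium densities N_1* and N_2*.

N_1* ≈ 102, N_2* ≈ 430

Setting both brackets to zero gives the nullclines N_1 + 0.25N_2 = 210 and 0.29N_1 + N_2 = 460.
Substituting N_2 = 460 - 0.29N_1 into the first: N_1(1 - 0.25·0.29) = 210 - 0.25·460.
So N_1* = 95/0.927 = 102, and then N_2* = 460 - 0.29·102 = 430.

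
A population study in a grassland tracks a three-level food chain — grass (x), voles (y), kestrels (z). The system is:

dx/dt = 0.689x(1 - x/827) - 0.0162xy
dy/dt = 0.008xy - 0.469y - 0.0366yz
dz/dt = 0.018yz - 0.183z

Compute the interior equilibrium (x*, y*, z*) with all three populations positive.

From dz/dt = 0: 0.018y* = 0.183, so y* = 10.2.
From dx/dt = 0: 0.689(1 - x*/827) = 0.0162·10.2, giving x* = 827·(1 - 0.239) = 629.
From dy/dt = 0: 0.008·629 - 0.469 = 0.0366z*, so z* = 4.57/0.0366 = 125.

x* ≈ 629, y* ≈ 10.2, z* ≈ 125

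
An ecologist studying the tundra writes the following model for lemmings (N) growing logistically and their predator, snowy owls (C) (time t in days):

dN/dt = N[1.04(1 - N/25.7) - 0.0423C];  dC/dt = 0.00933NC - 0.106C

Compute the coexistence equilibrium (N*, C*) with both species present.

N* ≈ 11.4, C* ≈ 13.7

From dC/dt = 0 with C > 0: 0.00933N* = 0.106, so N* = 11.4.
Substitute into dN/dt = 0: 1.04(1 - 11.4/25.7) = 0.0423C*.
The bracket is 0.558, giving C* = 0.58/0.0423 = 13.7.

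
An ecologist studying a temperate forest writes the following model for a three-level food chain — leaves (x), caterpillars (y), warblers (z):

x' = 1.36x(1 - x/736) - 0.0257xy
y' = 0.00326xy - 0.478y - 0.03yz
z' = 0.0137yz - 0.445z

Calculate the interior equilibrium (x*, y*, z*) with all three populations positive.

From dz/dt = 0: 0.0137y* = 0.445, so y* = 32.5.
From dx/dt = 0: 1.36(1 - x*/736) = 0.0257·32.5, giving x* = 736·(1 - 0.614) = 284.
From dy/dt = 0: 0.00326·284 - 0.478 = 0.03z*, so z* = 0.449/0.03 = 15.

x* ≈ 284, y* ≈ 32.5, z* ≈ 15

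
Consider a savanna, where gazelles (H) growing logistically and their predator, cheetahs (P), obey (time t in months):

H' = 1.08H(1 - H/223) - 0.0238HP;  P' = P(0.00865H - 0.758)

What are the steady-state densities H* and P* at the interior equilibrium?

From dP/dt = 0 with P > 0: 0.00865H* = 0.758, so H* = 87.6.
Substitute into dH/dt = 0: 1.08(1 - 87.6/223) = 0.0238P*.
The bracket is 0.607, giving P* = 0.656/0.0238 = 27.5.

H* ≈ 87.6, P* ≈ 27.5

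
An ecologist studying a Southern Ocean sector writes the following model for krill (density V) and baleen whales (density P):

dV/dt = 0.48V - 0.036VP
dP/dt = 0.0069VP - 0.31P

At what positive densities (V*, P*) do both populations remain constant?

Set dP/dt = 0 with P > 0: 0.0069V - 0.31 = 0, so V* = 0.31/0.0069 = 44.9.
Set dV/dt = 0 with V > 0: 0.48 - 0.036P = 0, so P* = 0.48/0.036 = 13.3.

V* ≈ 44.9, P* ≈ 13.3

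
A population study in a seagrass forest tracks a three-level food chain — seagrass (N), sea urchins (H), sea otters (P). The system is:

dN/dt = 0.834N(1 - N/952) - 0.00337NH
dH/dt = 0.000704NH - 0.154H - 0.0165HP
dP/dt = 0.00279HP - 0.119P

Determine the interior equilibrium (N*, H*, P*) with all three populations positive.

N* ≈ 788, H* ≈ 42.7, P* ≈ 24.3

From dP/dt = 0: 0.00279H* = 0.119, so H* = 42.7.
From dN/dt = 0: 0.834(1 - N*/952) = 0.00337·42.7, giving N* = 952·(1 - 0.172) = 788.
From dH/dt = 0: 0.000704·788 - 0.154 = 0.0165P*, so P* = 0.401/0.0165 = 24.3.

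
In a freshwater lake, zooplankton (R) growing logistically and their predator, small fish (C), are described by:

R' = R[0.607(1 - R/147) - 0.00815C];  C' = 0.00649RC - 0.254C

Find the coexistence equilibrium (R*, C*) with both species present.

From dC/dt = 0 with C > 0: 0.00649R* = 0.254, so R* = 39.1.
Substitute into dR/dt = 0: 0.607(1 - 39.1/147) = 0.00815C*.
The bracket is 0.734, giving C* = 0.445/0.00815 = 54.6.

R* ≈ 39.1, C* ≈ 54.6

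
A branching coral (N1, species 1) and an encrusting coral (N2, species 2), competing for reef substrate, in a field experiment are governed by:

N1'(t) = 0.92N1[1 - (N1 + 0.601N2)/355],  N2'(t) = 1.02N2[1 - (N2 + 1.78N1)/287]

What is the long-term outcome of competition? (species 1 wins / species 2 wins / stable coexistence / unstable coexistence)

Compare the nullcline intercepts: K1/α12 = 355/0.601 = 591 > K2 = 287; K2/α21 = 287/1.78 = 161 < K1 = 355.
Since the inequalities point opposite ways, species 1 can invade but species 2 cannot.

species 1 excludes species 2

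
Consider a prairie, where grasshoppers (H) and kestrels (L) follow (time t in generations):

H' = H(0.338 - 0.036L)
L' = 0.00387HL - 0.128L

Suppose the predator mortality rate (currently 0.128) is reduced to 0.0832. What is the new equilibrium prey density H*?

H* ≈ 21.5

At the interior fixed point, setting dL/dt = 0 with L > 0 fixes H* = (predator death rate)/(HL coefficient) — independent of the other coefficients.
With the change, H* = 0.0832/0.00387 = 21.5; it falls from 33.1.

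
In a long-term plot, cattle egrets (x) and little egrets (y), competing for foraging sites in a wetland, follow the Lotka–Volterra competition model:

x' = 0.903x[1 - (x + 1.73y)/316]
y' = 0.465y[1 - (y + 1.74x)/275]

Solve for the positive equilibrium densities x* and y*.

x* ≈ 79.5, y* ≈ 137

Setting both brackets to zero gives the nullclines x + 1.73y = 316 and 1.74x + y = 275.
Substituting y = 275 - 1.74x into the first: x(1 - 1.73·1.74) = 316 - 1.73·275.
So x* = -160/-2.01 = 79.5, and then y* = 275 - 1.74·79.5 = 137.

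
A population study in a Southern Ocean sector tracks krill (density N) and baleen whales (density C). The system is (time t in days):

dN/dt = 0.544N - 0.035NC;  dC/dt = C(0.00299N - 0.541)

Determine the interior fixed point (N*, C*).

Set dC/dt = 0 with C > 0: 0.00299N - 0.541 = 0, so N* = 0.541/0.00299 = 181.
Set dN/dt = 0 with N > 0: 0.544 - 0.035C = 0, so C* = 0.544/0.035 = 15.5.

N* ≈ 181, C* ≈ 15.5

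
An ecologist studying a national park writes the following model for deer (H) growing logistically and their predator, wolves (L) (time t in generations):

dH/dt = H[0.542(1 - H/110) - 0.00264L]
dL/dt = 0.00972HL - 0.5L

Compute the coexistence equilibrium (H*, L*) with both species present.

From dL/dt = 0 with L > 0: 0.00972H* = 0.5, so H* = 51.4.
Substitute into dH/dt = 0: 0.542(1 - 51.4/110) = 0.00264L*.
The bracket is 0.532, giving L* = 0.289/0.00264 = 109.

H* ≈ 51.4, L* ≈ 109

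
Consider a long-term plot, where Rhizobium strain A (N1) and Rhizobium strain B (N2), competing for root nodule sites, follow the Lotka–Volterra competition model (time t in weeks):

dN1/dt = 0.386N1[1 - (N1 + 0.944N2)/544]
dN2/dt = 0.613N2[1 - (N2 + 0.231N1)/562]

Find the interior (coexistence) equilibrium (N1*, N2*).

N1* ≈ 17.2, N2* ≈ 558

Setting both brackets to zero gives the nullclines N1 + 0.944N2 = 544 and 0.231N1 + N2 = 562.
Substituting N2 = 562 - 0.231N1 into the first: N1(1 - 0.944·0.231) = 544 - 0.944·562.
So N1* = 13.5/0.782 = 17.2, and then N2* = 562 - 0.231·17.2 = 558.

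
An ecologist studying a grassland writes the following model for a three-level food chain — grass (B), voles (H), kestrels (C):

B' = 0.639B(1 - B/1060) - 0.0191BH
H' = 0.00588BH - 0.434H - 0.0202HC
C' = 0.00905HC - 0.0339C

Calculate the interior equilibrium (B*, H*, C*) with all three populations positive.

From dC/dt = 0: 0.00905H* = 0.0339, so H* = 3.75.
From dB/dt = 0: 0.639(1 - B*/1060) = 0.0191·3.75, giving B* = 1060·(1 - 0.112) = 941.
From dH/dt = 0: 0.00588·941 - 0.434 = 0.0202C*, so C* = 5.1/0.0202 = 253.

B* ≈ 941, H* ≈ 3.75, C* ≈ 253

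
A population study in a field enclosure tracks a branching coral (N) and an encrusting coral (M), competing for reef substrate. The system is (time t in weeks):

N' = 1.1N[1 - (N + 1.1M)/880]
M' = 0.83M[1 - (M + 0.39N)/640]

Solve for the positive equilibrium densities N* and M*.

N* ≈ 308, M* ≈ 520

Setting both brackets to zero gives the nullclines N + 1.1M = 880 and 0.39N + M = 640.
Substituting M = 640 - 0.39N into the first: N(1 - 1.1·0.39) = 880 - 1.1·640.
So N* = 176/0.571 = 308, and then M* = 640 - 0.39·308 = 520.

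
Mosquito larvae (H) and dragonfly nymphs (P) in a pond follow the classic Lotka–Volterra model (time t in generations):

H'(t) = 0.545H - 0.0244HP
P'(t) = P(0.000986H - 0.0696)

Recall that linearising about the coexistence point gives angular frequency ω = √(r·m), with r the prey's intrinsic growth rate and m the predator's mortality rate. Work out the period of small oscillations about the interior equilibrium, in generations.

T ≈ 32.3 generations

Here r = 0.545 and m = 0.0696, so r·m = 0.0379.
ω = √0.0379 = 0.195 per generation, hence T = 2π/ω ≈ 32.3 generations.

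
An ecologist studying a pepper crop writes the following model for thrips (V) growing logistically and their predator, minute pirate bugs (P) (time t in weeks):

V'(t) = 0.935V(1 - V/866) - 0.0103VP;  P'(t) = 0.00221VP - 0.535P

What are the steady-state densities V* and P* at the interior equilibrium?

V* ≈ 242, P* ≈ 65.4

From dP/dt = 0 with P > 0: 0.00221V* = 0.535, so V* = 242.
Substitute into dV/dt = 0: 0.935(1 - 242/866) = 0.0103P*.
The bracket is 0.72, giving P* = 0.674/0.0103 = 65.4.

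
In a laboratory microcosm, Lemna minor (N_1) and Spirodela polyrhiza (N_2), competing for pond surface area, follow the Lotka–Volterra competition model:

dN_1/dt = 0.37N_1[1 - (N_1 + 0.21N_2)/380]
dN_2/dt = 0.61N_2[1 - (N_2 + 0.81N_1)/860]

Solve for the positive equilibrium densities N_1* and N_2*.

Setting both brackets to zero gives the nullclines N_1 + 0.21N_2 = 380 and 0.81N_1 + N_2 = 860.
Substituting N_2 = 860 - 0.81N_1 into the first: N_1(1 - 0.21·0.81) = 380 - 0.21·860.
So N_1* = 199/0.83 = 240, and then N_2* = 860 - 0.81·240 = 665.

N_1* ≈ 240, N_2* ≈ 665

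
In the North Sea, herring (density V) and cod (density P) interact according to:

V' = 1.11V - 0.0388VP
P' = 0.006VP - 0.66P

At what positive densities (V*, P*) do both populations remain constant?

V* ≈ 110, P* ≈ 28.6

Set dP/dt = 0 with P > 0: 0.006V - 0.66 = 0, so V* = 0.66/0.006 = 110.
Set dV/dt = 0 with V > 0: 1.11 - 0.0388P = 0, so P* = 1.11/0.0388 = 28.6.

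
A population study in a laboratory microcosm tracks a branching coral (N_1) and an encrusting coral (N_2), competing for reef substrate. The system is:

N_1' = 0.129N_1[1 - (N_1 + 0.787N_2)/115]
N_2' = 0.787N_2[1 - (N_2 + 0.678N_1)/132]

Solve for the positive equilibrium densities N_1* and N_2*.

N_1* ≈ 23.8, N_2* ≈ 116

Setting both brackets to zero gives the nullclines N_1 + 0.787N_2 = 115 and 0.678N_1 + N_2 = 132.
Substituting N_2 = 132 - 0.678N_1 into the first: N_1(1 - 0.787·0.678) = 115 - 0.787·132.
So N_1* = 11.1/0.466 = 23.8, and then N_2* = 132 - 0.678·23.8 = 116.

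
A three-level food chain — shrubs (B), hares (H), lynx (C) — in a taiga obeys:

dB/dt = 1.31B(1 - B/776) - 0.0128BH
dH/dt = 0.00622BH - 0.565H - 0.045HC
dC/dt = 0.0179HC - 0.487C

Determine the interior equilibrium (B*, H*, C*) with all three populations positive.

B* ≈ 570, H* ≈ 27.2, C* ≈ 66.2

From dC/dt = 0: 0.0179H* = 0.487, so H* = 27.2.
From dB/dt = 0: 1.31(1 - B*/776) = 0.0128·27.2, giving B* = 776·(1 - 0.266) = 570.
From dH/dt = 0: 0.00622·570 - 0.565 = 0.045C*, so C* = 2.98/0.045 = 66.2.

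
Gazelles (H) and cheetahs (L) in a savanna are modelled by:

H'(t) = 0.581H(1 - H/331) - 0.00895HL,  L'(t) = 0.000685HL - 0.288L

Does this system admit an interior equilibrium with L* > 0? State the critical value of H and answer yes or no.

The predator equation gives dL/dt > 0 only when H > 0.288/0.000685 = 420.
Without the predator, H → K = 331. Since 331 < 420, the predator cannot invade.

Threshold H = 420; K < 420, so no, the predator goes extinct.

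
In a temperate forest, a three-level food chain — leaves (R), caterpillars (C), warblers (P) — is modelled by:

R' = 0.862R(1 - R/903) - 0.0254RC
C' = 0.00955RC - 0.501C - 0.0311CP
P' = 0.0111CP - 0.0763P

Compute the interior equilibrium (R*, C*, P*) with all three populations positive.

R* ≈ 720, C* ≈ 6.87, P* ≈ 205

From dP/dt = 0: 0.0111C* = 0.0763, so C* = 6.87.
From dR/dt = 0: 0.862(1 - R*/903) = 0.0254·6.87, giving R* = 903·(1 - 0.203) = 720.
From dC/dt = 0: 0.00955·720 - 0.501 = 0.0311P*, so P* = 6.38/0.0311 = 205.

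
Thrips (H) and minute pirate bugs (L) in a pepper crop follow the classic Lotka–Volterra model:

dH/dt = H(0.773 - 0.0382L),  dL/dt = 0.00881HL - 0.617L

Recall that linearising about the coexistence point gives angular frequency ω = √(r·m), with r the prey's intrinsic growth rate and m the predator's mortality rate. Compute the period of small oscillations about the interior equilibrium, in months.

T ≈ 9.1 months

Here r = 0.773 and m = 0.617, so r·m = 0.477.
ω = √0.477 = 0.691 per month, hence T = 2π/ω ≈ 9.1 months.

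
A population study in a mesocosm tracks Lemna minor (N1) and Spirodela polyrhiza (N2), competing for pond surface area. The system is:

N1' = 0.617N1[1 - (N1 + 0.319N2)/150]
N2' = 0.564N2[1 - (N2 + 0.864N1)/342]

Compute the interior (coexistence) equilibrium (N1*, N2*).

N1* ≈ 56.5, N2* ≈ 293

Setting both brackets to zero gives the nullclines N1 + 0.319N2 = 150 and 0.864N1 + N2 = 342.
Substituting N2 = 342 - 0.864N1 into the first: N1(1 - 0.319·0.864) = 150 - 0.319·342.
So N1* = 40.9/0.724 = 56.5, and then N2* = 342 - 0.864·56.5 = 293.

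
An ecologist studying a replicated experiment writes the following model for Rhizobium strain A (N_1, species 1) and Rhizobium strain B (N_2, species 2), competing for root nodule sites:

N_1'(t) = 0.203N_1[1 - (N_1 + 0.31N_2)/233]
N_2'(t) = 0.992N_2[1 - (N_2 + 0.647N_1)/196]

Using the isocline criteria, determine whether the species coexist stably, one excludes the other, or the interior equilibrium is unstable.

Compare the nullcline intercepts: K1/α12 = 233/0.31 = 752 > K2 = 196; K2/α21 = 196/0.647 = 303 > K1 = 233.
Since both inequalities hold, each species can invade when rare, so the interior equilibrium is stable.

stable coexistence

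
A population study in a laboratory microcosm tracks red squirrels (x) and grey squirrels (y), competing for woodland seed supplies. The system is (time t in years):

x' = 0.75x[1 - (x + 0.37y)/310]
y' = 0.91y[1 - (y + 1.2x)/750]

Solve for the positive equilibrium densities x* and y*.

x* ≈ 58.5, y* ≈ 680

Setting both brackets to zero gives the nullclines x + 0.37y = 310 and 1.2x + y = 750.
Substituting y = 750 - 1.2x into the first: x(1 - 0.37·1.2) = 310 - 0.37·750.
So x* = 32.5/0.556 = 58.5, and then y* = 750 - 1.2·58.5 = 680.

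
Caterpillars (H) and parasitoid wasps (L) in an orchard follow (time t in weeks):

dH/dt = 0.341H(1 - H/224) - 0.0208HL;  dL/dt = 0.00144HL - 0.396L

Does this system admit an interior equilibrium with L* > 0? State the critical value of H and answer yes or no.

The predator equation gives dL/dt > 0 only when H > 0.396/0.00144 = 275.
Without the predator, H → K = 224. Since 224 < 275, the predator cannot invade.

Threshold H = 275; K < 275, so no, the predator goes extinct.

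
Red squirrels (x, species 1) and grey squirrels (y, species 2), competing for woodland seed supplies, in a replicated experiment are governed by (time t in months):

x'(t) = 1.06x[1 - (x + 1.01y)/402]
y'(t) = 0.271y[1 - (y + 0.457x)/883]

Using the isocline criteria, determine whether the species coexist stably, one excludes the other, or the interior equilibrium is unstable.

Compare the nullcline intercepts: K1/α12 = 402/1.01 = 398 < K2 = 883; K2/α21 = 883/0.457 = 1930 > K1 = 402.
Since the inequalities point opposite ways, species 2 can invade but species 1 cannot.

species 2 excludes species 1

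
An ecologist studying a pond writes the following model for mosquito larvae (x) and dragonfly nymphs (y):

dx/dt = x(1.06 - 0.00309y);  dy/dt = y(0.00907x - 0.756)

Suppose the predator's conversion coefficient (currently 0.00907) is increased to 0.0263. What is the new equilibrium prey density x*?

x* ≈ 28.7

At the interior fixed point, setting dy/dt = 0 with y > 0 fixes x* = (predator death rate)/(xy coefficient) — independent of the other coefficients.
With the change, x* = 0.756/0.0263 = 28.7; it falls from 83.4.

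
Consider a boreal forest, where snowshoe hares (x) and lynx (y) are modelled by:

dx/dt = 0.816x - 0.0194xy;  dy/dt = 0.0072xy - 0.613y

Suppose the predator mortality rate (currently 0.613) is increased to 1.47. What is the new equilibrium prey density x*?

x* ≈ 204

At the interior fixed point, setting dy/dt = 0 with y > 0 fixes x* = (predator death rate)/(xy coefficient) — independent of the other coefficients.
With the change, x* = 1.47/0.0072 = 204; it rises from 85.1.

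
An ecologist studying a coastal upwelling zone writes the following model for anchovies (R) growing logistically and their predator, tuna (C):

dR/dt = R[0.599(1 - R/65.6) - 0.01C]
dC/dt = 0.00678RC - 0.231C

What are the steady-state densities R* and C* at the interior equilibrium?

R* ≈ 34.1, C* ≈ 28.8

From dC/dt = 0 with C > 0: 0.00678R* = 0.231, so R* = 34.1.
Substitute into dR/dt = 0: 0.599(1 - 34.1/65.6) = 0.01C*.
The bracket is 0.481, giving C* = 0.288/0.01 = 28.8.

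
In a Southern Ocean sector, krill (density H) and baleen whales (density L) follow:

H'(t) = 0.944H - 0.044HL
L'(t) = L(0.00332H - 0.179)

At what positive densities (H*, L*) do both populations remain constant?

H* ≈ 53.9, L* ≈ 21.5

Set dL/dt = 0 with L > 0: 0.00332H - 0.179 = 0, so H* = 0.179/0.00332 = 53.9.
Set dH/dt = 0 with H > 0: 0.944 - 0.044L = 0, so L* = 0.944/0.044 = 21.5.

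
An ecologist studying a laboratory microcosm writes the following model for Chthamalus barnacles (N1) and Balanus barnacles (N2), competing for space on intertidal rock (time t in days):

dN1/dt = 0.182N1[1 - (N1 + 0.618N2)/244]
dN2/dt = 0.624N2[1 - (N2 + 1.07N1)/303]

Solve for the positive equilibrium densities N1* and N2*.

Setting both brackets to zero gives the nullclines N1 + 0.618N2 = 244 and 1.07N1 + N2 = 303.
Substituting N2 = 303 - 1.07N1 into the first: N1(1 - 0.618·1.07) = 244 - 0.618·303.
So N1* = 56.7/0.339 = 168, and then N2* = 303 - 1.07·168 = 124.

N1* ≈ 168, N2* ≈ 124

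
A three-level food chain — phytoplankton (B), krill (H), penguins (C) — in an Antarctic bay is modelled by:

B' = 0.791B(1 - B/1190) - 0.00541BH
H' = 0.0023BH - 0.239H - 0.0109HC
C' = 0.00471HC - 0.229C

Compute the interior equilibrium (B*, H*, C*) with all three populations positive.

From dC/dt = 0: 0.00471H* = 0.229, so H* = 48.6.
From dB/dt = 0: 0.791(1 - B*/1190) = 0.00541·48.6, giving B* = 1190·(1 - 0.333) = 794.
From dH/dt = 0: 0.0023·794 - 0.239 = 0.0109C*, so C* = 1.59/0.0109 = 146.

B* ≈ 794, H* ≈ 48.6, C* ≈ 146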